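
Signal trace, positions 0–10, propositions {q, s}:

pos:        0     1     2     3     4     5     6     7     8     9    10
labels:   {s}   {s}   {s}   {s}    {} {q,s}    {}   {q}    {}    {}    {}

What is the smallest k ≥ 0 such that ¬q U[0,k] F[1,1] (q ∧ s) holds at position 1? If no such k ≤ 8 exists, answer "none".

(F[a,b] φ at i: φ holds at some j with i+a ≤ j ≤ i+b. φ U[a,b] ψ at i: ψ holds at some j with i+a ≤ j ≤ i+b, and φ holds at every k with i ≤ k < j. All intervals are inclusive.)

3

Need earliest j ≥ 1 with F[1,1] (q ∧ s), and ¬q at every k in [1,j-1].
  j=1: rhs fails.
  j=2: rhs fails.
  j=3: rhs fails.
  j=4: rhs holds; lhs holds on [1,3]. k = 3.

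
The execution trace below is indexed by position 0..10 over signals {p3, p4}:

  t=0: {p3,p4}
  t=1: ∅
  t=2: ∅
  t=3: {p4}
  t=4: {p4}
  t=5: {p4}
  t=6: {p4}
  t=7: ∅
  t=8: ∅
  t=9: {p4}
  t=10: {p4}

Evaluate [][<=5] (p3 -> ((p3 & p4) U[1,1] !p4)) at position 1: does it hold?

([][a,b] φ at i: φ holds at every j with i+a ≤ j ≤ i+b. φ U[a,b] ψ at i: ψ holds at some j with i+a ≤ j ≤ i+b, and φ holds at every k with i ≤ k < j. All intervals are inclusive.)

Yes

Check (p3 -> ((p3 & p4) U[1,1] !p4)) at every j in [1,6]:
  j=1: antecedent false → ✓
  j=2: antecedent false → ✓
  j=3: antecedent false → ✓
  j=4: antecedent false → ✓
  j=5: antecedent false → ✓
  j=6: antecedent false → ✓
All positions satisfy it → formula holds.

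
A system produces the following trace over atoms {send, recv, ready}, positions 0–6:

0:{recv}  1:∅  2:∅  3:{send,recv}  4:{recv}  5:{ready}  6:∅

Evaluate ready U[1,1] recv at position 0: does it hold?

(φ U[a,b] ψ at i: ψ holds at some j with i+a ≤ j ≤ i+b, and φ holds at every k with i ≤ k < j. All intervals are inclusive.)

Need some j in [1,1] with recv, and ready at every k in [0,j-1].
  j=1: recv false.
No j in the window works → until fails.

False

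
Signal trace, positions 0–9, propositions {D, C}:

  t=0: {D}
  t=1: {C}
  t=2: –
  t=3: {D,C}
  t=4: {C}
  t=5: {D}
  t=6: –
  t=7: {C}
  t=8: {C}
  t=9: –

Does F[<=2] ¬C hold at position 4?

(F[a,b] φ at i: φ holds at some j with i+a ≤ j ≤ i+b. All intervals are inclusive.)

True

Check ¬C at each j in [4,6]:
  j=4: false
  j=5: true
  j=6: true
Found at j=5 → formula holds.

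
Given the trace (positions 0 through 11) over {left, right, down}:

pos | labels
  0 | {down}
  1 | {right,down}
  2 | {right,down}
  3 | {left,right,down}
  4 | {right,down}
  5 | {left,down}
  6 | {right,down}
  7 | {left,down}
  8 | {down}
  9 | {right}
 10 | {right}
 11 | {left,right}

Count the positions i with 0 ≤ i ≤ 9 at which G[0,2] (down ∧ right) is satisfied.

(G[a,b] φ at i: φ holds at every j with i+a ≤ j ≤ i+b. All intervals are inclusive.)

2

Evaluate at each i in [0,9]:
  i=0: ✗ (fails at j=0)
  i=1: ✓ (all of [1,3])
  i=2: ✓ (all of [2,4])
  i=3: ✗ (fails at j=5)
  i=4: ✗ (fails at j=5)
  i=5: ✗ (fails at j=5)
  i=6: ✗ (fails at j=7)
  i=7: ✗ (fails at j=7)
  i=8: ✗ (fails at j=8)
  i=9: ✗ (fails at j=9)
Positions where it holds: {1, 2} → 2.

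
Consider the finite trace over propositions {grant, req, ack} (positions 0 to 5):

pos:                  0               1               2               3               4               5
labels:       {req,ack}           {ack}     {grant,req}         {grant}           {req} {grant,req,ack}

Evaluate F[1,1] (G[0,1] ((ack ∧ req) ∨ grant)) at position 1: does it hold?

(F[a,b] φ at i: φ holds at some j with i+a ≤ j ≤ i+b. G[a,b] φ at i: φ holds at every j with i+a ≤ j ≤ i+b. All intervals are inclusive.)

Yes

Check G[0,1] ((ack ∧ req) ∨ grant) at each j in [2,2]:
  j=2: holds on [2,3]
Found at j=2 → formula holds.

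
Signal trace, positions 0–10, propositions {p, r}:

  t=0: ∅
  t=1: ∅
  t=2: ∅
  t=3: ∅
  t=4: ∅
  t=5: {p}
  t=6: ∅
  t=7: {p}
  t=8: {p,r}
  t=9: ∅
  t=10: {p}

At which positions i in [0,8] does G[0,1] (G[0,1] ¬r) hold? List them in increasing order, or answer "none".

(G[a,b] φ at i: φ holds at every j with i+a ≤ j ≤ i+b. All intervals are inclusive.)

0, 1, 2, 3, 4, 5

Evaluate at each i in [0,8]:
  i=0: ✓ (all of [0,1])
  i=1: ✓ (all of [1,2])
  i=2: ✓ (all of [2,3])
  i=3: ✓ (all of [3,4])
  i=4: ✓ (all of [4,5])
  i=5: ✓ (all of [5,6])
  i=6: ✗ (fails at j=7)
  i=7: ✗ (fails at j=7)
  i=8: ✗ (fails at j=8)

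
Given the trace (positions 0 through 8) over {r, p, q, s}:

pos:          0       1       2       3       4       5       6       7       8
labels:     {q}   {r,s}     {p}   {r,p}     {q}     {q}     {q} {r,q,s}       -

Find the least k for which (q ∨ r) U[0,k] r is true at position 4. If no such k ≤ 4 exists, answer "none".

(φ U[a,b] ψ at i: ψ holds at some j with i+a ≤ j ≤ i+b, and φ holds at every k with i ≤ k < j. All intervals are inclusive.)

Need earliest j ≥ 4 with r, and (q ∨ r) at every k in [4,j-1].
  j=4: rhs fails.
  j=5: rhs fails.
  j=6: rhs fails.
  j=7: rhs holds; lhs holds on [4,6]. k = 3.

3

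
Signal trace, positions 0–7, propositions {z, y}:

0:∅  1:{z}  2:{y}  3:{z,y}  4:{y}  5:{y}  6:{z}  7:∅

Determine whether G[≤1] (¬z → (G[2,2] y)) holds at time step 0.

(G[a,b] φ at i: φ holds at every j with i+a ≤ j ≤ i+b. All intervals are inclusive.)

Yes

Check (¬z → (G[2,2] y)) at every j in [0,1]:
  j=0: antecedent true; consequent holds on [2,2] → ✓
  j=1: antecedent false → ✓
All positions satisfy it → formula holds.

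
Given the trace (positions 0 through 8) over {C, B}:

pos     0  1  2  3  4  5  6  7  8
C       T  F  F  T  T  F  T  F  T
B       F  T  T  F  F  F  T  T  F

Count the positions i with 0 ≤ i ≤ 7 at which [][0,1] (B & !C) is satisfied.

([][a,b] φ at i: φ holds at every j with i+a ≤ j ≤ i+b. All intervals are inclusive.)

Evaluate at each i in [0,7]:
  i=0: ✗ (fails at j=0)
  i=1: ✓ (all of [1,2])
  i=2: ✗ (fails at j=3)
  i=3: ✗ (fails at j=3)
  i=4: ✗ (fails at j=4)
  i=5: ✗ (fails at j=5)
  i=6: ✗ (fails at j=6)
  i=7: ✗ (fails at j=8)
Positions where it holds: {1} → 1.

1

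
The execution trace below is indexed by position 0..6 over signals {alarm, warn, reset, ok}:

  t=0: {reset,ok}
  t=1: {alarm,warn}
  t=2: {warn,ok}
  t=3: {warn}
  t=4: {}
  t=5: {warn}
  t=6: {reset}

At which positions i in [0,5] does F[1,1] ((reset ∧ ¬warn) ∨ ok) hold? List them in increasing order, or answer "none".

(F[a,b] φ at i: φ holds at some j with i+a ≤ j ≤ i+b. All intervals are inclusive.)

Evaluate at each i in [0,5]:
  i=0: ✗ (none in [1,1])
  i=1: ✓ (witness j=2)
  i=2: ✗ (none in [3,3])
  i=3: ✗ (none in [4,4])
  i=4: ✗ (none in [5,5])
  i=5: ✓ (witness j=6)

1, 5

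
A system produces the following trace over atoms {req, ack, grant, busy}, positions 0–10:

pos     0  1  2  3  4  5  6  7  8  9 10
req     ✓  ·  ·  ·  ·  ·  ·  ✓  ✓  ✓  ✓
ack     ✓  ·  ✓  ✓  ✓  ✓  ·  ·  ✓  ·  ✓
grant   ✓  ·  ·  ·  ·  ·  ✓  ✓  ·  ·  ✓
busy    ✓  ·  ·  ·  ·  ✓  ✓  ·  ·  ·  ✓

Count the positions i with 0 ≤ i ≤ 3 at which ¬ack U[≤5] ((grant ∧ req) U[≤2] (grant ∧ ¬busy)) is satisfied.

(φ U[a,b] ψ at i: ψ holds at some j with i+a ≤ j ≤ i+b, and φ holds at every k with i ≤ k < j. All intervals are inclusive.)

0

Evaluate at each i in [0,3]:
  i=0: ✗ (no rhs in [0,5])
  i=1: ✗ (no rhs in [1,6])
  i=2: ✗ (lhs fails at k=2 before rhs at j=7)
  i=3: ✗ (lhs fails at k=3 before rhs at j=7)
Positions where it holds: {} → 0.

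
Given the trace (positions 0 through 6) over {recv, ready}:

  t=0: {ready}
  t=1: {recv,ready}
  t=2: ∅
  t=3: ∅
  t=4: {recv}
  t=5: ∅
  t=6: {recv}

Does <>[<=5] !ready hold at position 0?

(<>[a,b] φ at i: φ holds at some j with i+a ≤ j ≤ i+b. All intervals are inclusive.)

Check !ready at each j in [0,5]:
  j=0: false
  j=1: false
  j=2: true
  j=3: true
  j=4: true
  j=5: true
Found at j=2 → formula holds.

Yes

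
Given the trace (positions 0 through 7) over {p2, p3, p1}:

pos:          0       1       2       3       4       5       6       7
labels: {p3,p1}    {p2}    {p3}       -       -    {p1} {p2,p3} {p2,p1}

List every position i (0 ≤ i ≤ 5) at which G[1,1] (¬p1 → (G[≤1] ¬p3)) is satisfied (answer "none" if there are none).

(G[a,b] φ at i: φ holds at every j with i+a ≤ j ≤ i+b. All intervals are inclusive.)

Evaluate at each i in [0,5]:
  i=0: ✗ (fails at j=1)
  i=1: ✗ (fails at j=2)
  i=2: ✓ (all of [3,3])
  i=3: ✓ (all of [4,4])
  i=4: ✓ (all of [5,5])
  i=5: ✗ (fails at j=6)

2, 3, 4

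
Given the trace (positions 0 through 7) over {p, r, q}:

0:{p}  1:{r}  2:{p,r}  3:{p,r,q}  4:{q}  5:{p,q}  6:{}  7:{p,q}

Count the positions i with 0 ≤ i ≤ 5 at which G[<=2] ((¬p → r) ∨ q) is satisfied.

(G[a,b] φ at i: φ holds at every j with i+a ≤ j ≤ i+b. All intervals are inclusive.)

4

Evaluate at each i in [0,5]:
  i=0: ✓ (all of [0,2])
  i=1: ✓ (all of [1,3])
  i=2: ✓ (all of [2,4])
  i=3: ✓ (all of [3,5])
  i=4: ✗ (fails at j=6)
  i=5: ✗ (fails at j=6)
Positions where it holds: {0, 1, 2, 3} → 4.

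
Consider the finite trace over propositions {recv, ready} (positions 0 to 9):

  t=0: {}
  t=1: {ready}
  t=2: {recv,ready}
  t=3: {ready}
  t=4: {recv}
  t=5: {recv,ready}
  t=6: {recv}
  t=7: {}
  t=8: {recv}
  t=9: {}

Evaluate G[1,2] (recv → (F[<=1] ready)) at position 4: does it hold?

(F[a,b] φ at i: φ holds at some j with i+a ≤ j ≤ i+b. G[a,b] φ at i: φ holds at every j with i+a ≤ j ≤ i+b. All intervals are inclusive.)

False

Check (recv → (F[<=1] ready)) at every j in [5,6]:
  j=5: antecedent true; consequent holds (witness at 5) → ✓
  j=6: antecedent true; consequent fails (none in [6,7]) → ✗
Fails at j=6 → formula fails.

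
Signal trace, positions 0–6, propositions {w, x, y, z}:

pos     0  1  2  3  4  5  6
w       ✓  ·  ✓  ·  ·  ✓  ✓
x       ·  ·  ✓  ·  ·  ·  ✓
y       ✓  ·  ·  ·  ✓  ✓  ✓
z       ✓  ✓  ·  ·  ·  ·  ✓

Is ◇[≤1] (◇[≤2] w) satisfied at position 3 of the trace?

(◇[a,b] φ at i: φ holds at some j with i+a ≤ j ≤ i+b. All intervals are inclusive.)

Check ◇[≤2] w at each j in [3,4]:
  j=3: holds (witness at 5)
  j=4: holds (witness at 5)
Found at j=3 → formula holds.

True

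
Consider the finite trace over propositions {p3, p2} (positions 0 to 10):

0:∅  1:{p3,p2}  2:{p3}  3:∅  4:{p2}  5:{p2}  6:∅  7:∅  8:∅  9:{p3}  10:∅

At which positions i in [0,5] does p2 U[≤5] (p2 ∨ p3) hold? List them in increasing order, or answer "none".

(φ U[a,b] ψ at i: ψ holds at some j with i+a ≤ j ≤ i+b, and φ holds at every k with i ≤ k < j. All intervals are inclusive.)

Evaluate at each i in [0,5]:
  i=0: ✗ (lhs fails at k=0 before rhs at j=1)
  i=1: ✓ (rhs at j=1)
  i=2: ✓ (rhs at j=2)
  i=3: ✗ (lhs fails at k=3 before rhs at j=4)
  i=4: ✓ (rhs at j=4)
  i=5: ✓ (rhs at j=5)

1, 2, 4, 5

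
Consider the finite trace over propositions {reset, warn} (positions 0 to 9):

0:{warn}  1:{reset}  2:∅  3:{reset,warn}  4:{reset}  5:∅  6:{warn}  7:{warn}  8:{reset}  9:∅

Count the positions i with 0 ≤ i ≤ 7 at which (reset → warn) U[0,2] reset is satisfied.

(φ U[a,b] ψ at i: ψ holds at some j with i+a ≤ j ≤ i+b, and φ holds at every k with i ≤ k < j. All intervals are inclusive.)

7

Evaluate at each i in [0,7]:
  i=0: ✓ (rhs at j=1; lhs holds on [0,0])
  i=1: ✓ (rhs at j=1)
  i=2: ✓ (rhs at j=3; lhs holds on [2,2])
  i=3: ✓ (rhs at j=3)
  i=4: ✓ (rhs at j=4)
  i=5: ✗ (no rhs in [5,7])
  i=6: ✓ (rhs at j=8; lhs holds on [6,7])
  i=7: ✓ (rhs at j=8; lhs holds on [7,7])
Positions where it holds: {0, 1, 2, 3, 4, 6, 7} → 7.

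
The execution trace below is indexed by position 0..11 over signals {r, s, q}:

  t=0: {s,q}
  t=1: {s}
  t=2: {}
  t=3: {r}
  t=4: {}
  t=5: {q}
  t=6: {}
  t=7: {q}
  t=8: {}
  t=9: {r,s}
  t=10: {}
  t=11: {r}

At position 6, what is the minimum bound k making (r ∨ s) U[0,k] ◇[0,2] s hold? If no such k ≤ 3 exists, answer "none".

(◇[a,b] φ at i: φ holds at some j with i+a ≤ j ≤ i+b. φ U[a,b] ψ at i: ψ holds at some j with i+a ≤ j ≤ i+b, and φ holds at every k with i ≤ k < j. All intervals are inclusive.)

none

Need earliest j ≥ 6 with ◇[0,2] s, and (r ∨ s) at every k in [6,j-1].
  j=6: rhs fails.
  j=7: rhs holds but lhs fails at k=6.
  j=8: rhs holds but lhs fails at k=6.
  j=9: rhs holds but lhs fails at k=6.
No witness within the range → none.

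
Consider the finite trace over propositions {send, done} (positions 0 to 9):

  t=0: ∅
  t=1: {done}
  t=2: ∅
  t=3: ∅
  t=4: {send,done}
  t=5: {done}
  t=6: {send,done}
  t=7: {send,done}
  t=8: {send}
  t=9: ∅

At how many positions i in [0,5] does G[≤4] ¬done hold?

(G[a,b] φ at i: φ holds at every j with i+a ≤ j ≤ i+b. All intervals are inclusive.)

0

Evaluate at each i in [0,5]:
  i=0: ✗ (fails at j=1)
  i=1: ✗ (fails at j=1)
  i=2: ✗ (fails at j=4)
  i=3: ✗ (fails at j=4)
  i=4: ✗ (fails at j=4)
  i=5: ✗ (fails at j=5)
Positions where it holds: {} → 0.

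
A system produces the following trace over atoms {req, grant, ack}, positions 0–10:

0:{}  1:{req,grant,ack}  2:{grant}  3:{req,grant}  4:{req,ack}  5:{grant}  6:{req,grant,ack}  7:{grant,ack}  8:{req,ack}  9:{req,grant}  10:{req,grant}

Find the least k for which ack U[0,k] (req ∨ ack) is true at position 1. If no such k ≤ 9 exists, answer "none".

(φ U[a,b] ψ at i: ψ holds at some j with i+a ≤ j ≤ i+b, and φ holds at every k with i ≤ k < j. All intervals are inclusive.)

Need earliest j ≥ 1 with (req ∨ ack), and ack at every k in [1,j-1].
  j=1: rhs holds (empty prefix). k = 0.

0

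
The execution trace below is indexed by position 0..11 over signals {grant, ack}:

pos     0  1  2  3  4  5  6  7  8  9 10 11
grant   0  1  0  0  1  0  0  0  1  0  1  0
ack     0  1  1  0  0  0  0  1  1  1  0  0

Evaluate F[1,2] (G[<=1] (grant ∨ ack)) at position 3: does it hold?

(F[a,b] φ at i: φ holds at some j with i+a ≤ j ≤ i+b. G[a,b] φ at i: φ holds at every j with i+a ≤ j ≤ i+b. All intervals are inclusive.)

Check G[<=1] (grant ∨ ack) at each j in [4,5]:
  j=4: fails at 5
  j=5: fails at 5
No position in the window satisfies it → formula fails.

Does not hold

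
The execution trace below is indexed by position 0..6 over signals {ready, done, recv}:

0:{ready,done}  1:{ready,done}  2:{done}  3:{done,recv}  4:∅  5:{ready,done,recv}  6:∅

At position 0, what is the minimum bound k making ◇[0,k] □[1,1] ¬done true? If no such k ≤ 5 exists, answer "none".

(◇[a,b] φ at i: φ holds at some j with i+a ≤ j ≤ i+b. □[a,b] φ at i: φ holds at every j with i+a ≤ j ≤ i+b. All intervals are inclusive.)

3

Scan j = 0,1,… for □[1,1] ¬done:
  j=0: fails
  j=1: fails
  j=2: fails
  j=3: holds
First hit at j=3, so smallest k = 3-0 = 3.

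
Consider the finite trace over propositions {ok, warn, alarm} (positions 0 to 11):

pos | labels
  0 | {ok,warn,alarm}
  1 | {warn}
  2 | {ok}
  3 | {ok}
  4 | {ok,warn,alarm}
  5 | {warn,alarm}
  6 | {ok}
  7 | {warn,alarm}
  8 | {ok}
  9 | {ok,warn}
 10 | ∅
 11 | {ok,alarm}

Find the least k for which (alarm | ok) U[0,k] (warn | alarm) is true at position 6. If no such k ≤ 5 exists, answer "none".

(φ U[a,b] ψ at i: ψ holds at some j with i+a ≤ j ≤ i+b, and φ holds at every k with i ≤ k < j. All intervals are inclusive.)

Need earliest j ≥ 6 with (warn | alarm), and (alarm | ok) at every k in [6,j-1].
  j=6: rhs fails.
  j=7: rhs holds; lhs holds on [6,6]. k = 1.

1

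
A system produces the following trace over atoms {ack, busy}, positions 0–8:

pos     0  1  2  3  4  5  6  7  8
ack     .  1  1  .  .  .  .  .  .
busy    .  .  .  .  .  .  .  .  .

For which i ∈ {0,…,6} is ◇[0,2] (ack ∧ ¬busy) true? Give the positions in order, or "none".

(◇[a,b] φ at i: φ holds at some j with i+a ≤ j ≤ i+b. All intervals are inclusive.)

Evaluate at each i in [0,6]:
  i=0: ✓ (witness j=1)
  i=1: ✓ (witness j=1)
  i=2: ✓ (witness j=2)
  i=3: ✗ (none in [3,5])
  i=4: ✗ (none in [4,6])
  i=5: ✗ (none in [5,7])
  i=6: ✗ (none in [6,8])

0, 1, 2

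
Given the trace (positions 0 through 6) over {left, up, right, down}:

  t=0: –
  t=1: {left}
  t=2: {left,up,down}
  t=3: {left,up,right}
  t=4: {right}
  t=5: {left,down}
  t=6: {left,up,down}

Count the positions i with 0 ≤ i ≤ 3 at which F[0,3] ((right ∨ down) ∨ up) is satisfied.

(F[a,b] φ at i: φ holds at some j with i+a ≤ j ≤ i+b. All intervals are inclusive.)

Evaluate at each i in [0,3]:
  i=0: ✓ (witness j=2)
  i=1: ✓ (witness j=2)
  i=2: ✓ (witness j=2)
  i=3: ✓ (witness j=3)
Positions where it holds: {0, 1, 2, 3} → 4.

4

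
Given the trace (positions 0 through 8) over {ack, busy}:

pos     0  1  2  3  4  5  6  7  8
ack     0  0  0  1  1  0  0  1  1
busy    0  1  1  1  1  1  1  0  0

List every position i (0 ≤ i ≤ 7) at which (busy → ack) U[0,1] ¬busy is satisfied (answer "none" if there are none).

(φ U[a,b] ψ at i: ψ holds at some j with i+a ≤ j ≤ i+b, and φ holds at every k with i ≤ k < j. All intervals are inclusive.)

Evaluate at each i in [0,7]:
  i=0: ✓ (rhs at j=0)
  i=1: ✗ (no rhs in [1,2])
  i=2: ✗ (no rhs in [2,3])
  i=3: ✗ (no rhs in [3,4])
  i=4: ✗ (no rhs in [4,5])
  i=5: ✗ (no rhs in [5,6])
  i=6: ✗ (lhs fails at k=6 before rhs at j=7)
  i=7: ✓ (rhs at j=7)

0, 7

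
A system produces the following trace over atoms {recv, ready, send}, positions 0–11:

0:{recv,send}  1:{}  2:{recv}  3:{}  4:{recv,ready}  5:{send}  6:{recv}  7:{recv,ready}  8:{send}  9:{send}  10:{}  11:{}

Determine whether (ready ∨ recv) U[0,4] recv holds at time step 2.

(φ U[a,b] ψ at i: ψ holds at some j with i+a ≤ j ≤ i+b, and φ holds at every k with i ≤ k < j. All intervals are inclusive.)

Holds

Need some j in [2,6] with recv, and (ready ∨ recv) at every k in [2,j-1].
  j=2: recv holds; no prefix to check → satisfied.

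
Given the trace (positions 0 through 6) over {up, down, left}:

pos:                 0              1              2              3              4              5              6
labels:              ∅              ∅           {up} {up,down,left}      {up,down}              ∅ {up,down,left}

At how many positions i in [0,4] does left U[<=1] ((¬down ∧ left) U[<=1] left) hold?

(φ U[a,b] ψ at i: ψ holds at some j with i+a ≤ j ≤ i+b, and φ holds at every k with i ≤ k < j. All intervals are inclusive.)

1

Evaluate at each i in [0,4]:
  i=0: ✗ (no rhs in [0,1])
  i=1: ✗ (no rhs in [1,2])
  i=2: ✗ (lhs fails at k=2 before rhs at j=3)
  i=3: ✓ (rhs at j=3)
  i=4: ✗ (no rhs in [4,5])
Positions where it holds: {3} → 1.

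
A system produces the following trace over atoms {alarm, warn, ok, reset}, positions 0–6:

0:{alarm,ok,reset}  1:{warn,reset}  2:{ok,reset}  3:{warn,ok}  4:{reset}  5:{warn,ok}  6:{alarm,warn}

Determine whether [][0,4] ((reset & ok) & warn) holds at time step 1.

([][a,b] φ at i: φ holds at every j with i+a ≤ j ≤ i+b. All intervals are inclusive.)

False

Check ((reset & ok) & warn) at every j in [1,5]:
  j=1: false
  j=2: false
  j=3: false
  j=4: false
  j=5: false
Fails at j=1 → formula fails.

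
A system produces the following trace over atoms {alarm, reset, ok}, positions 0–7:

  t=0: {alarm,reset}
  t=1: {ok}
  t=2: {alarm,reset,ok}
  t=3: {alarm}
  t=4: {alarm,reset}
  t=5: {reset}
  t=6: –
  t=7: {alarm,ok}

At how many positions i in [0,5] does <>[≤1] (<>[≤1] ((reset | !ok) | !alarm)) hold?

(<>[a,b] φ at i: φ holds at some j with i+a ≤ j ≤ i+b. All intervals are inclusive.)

6

Evaluate at each i in [0,5]:
  i=0: ✓ (witness j=0)
  i=1: ✓ (witness j=1)
  i=2: ✓ (witness j=2)
  i=3: ✓ (witness j=3)
  i=4: ✓ (witness j=4)
  i=5: ✓ (witness j=5)
Positions where it holds: {0, 1, 2, 3, 4, 5} → 6.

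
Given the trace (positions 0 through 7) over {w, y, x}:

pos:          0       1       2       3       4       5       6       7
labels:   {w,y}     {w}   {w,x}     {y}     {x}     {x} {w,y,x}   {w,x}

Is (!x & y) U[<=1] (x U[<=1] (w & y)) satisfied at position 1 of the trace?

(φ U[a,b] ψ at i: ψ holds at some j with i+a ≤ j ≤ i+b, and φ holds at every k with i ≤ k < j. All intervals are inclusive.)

False

Need some j in [1,2] with (x U[<=1] (w & y)), and (!x & y) at every k in [1,j-1].
  j=1: (x U[<=1] (w & y)) — fails.
  j=2: (x U[<=1] (w & y)) — fails.
No j in the window works → until fails.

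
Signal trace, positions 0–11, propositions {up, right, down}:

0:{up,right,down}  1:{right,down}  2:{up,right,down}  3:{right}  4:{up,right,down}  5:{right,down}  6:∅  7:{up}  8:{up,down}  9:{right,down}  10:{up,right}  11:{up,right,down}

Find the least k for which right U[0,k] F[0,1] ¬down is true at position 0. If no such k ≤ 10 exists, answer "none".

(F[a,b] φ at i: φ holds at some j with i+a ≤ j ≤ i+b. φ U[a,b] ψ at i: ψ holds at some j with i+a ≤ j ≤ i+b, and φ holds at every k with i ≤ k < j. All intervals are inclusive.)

Need earliest j ≥ 0 with F[0,1] ¬down, and right at every k in [0,j-1].
  j=0: rhs fails.
  j=1: rhs fails.
  j=2: rhs holds; lhs holds on [0,1]. k = 2.

2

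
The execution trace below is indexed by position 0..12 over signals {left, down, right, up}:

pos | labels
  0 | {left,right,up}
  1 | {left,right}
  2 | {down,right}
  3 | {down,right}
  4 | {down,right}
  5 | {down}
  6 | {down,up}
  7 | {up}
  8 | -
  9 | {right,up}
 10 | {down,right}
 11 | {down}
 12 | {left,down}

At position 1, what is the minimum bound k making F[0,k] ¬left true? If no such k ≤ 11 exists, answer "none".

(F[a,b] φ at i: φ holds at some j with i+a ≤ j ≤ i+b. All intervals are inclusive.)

1

Scan j = 1,2,… for ¬left:
  j=1: fails
  j=2: holds
First hit at j=2, so smallest k = 2-1 = 1.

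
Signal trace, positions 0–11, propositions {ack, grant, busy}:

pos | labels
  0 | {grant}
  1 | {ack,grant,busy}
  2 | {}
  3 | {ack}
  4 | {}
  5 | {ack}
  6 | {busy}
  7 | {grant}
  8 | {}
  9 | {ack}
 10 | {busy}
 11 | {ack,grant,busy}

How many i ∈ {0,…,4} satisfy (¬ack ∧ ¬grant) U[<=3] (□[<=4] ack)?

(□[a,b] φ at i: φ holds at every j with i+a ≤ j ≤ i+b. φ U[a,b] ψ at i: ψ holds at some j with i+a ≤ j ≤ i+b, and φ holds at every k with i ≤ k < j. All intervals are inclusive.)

0

Evaluate at each i in [0,4]:
  i=0: ✗ (no rhs in [0,3])
  i=1: ✗ (no rhs in [1,4])
  i=2: ✗ (no rhs in [2,5])
  i=3: ✗ (no rhs in [3,6])
  i=4: ✗ (no rhs in [4,7])
Positions where it holds: {} → 0.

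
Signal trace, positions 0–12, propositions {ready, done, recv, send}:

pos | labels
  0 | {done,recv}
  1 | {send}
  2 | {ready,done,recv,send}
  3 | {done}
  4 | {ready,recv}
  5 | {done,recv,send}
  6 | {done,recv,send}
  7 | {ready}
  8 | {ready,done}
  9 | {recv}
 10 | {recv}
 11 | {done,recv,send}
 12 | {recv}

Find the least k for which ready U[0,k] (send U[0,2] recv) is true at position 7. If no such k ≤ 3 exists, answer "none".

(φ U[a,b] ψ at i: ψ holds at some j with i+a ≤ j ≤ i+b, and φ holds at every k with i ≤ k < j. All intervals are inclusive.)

2

Need earliest j ≥ 7 with (send U[0,2] recv), and ready at every k in [7,j-1].
  j=7: rhs fails.
  j=8: rhs fails.
  j=9: rhs holds; lhs holds on [7,8]. k = 2.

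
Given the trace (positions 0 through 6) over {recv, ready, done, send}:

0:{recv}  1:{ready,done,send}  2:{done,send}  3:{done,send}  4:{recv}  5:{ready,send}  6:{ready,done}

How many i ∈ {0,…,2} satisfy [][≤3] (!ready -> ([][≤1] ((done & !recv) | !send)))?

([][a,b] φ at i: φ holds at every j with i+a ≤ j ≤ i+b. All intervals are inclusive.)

Evaluate at each i in [0,2]:
  i=0: ✓ (all of [0,3])
  i=1: ✗ (fails at j=4)
  i=2: ✗ (fails at j=4)
Positions where it holds: {0} → 1.

1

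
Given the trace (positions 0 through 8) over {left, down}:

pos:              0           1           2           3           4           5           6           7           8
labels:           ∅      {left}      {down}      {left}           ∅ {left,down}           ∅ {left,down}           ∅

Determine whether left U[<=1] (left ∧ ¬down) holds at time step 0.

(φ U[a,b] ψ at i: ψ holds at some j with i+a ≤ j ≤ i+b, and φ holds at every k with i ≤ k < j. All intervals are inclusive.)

False

Need some j in [0,1] with (left ∧ ¬down), and left at every k in [0,j-1].
  j=0: (left ∧ ¬down) false.
  j=1: (left ∧ ¬down) holds, but left fails at k=0 → not this j.
No j in the window works → until fails.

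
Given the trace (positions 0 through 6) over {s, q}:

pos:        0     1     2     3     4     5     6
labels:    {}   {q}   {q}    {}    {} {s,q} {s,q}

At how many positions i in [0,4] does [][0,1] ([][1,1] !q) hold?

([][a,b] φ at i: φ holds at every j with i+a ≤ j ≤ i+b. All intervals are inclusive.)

Evaluate at each i in [0,4]:
  i=0: ✗ (fails at j=0)
  i=1: ✗ (fails at j=1)
  i=2: ✓ (all of [2,3])
  i=3: ✗ (fails at j=4)
  i=4: ✗ (fails at j=4)
Positions where it holds: {2} → 1.

1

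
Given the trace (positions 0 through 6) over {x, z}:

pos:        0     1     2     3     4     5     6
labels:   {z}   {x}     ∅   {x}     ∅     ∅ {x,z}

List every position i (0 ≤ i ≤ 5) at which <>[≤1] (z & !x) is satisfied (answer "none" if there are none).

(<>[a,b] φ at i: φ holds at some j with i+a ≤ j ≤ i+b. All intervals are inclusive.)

Evaluate at each i in [0,5]:
  i=0: ✓ (witness j=0)
  i=1: ✗ (none in [1,2])
  i=2: ✗ (none in [2,3])
  i=3: ✗ (none in [3,4])
  i=4: ✗ (none in [4,5])
  i=5: ✗ (none in [5,6])

0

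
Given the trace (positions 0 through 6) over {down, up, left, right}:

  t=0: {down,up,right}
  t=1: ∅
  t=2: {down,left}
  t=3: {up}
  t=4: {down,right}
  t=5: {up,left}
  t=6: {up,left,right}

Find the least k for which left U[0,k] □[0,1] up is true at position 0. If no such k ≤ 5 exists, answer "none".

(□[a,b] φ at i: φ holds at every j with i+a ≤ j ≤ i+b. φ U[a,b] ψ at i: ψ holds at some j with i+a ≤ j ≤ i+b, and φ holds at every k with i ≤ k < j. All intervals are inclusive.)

none

Need earliest j ≥ 0 with □[0,1] up, and left at every k in [0,j-1].
  j=0: rhs fails.
  j=1: rhs fails.
  j=2: rhs fails.
  j=3: rhs fails.
  j=4: rhs fails.
  j=5: rhs holds but lhs fails at k=0.
No witness within the range → none.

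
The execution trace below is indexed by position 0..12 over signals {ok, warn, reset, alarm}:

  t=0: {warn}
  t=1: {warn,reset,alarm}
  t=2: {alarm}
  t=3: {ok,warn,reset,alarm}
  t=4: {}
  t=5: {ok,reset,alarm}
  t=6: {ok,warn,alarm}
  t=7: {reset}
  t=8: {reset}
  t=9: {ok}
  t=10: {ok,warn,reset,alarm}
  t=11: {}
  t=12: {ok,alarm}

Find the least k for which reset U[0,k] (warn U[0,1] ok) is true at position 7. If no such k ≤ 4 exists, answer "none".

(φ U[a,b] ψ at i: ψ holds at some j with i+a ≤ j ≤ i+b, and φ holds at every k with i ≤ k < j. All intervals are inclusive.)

2

Need earliest j ≥ 7 with (warn U[0,1] ok), and reset at every k in [7,j-1].
  j=7: rhs fails.
  j=8: rhs fails.
  j=9: rhs holds; lhs holds on [7,8]. k = 2.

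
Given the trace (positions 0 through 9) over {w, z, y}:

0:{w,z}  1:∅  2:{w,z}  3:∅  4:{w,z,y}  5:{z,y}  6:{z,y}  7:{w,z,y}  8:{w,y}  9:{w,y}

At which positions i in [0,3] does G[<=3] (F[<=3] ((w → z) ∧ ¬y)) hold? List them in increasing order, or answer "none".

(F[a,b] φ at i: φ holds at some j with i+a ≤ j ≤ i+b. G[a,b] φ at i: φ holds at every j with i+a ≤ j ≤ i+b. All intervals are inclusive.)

Evaluate at each i in [0,3]:
  i=0: ✓ (all of [0,3])
  i=1: ✗ (fails at j=4)
  i=2: ✗ (fails at j=4)
  i=3: ✗ (fails at j=4)

0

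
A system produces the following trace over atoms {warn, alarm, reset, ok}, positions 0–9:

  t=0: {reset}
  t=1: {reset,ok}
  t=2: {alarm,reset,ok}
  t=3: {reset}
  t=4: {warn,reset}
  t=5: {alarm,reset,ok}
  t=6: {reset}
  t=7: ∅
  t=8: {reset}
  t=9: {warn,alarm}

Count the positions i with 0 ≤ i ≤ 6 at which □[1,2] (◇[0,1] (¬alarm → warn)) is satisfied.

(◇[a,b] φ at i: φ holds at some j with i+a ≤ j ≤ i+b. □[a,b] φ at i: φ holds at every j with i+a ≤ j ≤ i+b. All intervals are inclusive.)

Evaluate at each i in [0,6]:
  i=0: ✓ (all of [1,2])
  i=1: ✓ (all of [2,3])
  i=2: ✓ (all of [3,4])
  i=3: ✓ (all of [4,5])
  i=4: ✗ (fails at j=6)
  i=5: ✗ (fails at j=6)
  i=6: ✗ (fails at j=7)
Positions where it holds: {0, 1, 2, 3} → 4.

4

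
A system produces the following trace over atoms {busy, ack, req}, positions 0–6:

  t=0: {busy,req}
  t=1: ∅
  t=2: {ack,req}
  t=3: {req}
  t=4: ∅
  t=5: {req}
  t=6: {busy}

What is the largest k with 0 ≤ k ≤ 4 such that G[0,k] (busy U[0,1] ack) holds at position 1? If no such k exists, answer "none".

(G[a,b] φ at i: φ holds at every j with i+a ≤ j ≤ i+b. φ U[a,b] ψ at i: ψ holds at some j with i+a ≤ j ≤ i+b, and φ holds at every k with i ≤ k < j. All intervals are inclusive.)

none

(busy U[0,1] ack) must hold from j=1 onward; find where it first fails.
  j=1: fails → no k works.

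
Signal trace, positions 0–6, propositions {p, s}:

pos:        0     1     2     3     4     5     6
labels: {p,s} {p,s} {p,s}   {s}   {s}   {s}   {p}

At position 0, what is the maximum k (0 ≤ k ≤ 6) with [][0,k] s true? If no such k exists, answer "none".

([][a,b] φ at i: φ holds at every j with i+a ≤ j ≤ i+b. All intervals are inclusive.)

5

s must hold from j=0 onward; find where it first fails.
  j=0: holds
  j=1: holds
  j=2: holds
  j=3: holds
  j=4: holds
  j=5: holds
  j=6: fails
Holds on [0,5], so largest k = 5.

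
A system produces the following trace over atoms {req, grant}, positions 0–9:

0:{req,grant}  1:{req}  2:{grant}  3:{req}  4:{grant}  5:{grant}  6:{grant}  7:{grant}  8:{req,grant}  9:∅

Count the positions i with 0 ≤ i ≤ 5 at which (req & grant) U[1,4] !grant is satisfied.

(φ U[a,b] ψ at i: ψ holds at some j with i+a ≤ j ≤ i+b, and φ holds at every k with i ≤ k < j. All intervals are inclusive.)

1

Evaluate at each i in [0,5]:
  i=0: ✓ (rhs at j=1; lhs holds on [0,0])
  i=1: ✗ (lhs fails at k=1 before rhs at j=3)
  i=2: ✗ (lhs fails at k=2 before rhs at j=3)
  i=3: ✗ (no rhs in [4,7])
  i=4: ✗ (no rhs in [5,8])
  i=5: ✗ (lhs fails at k=5 before rhs at j=9)
Positions where it holds: {0} → 1.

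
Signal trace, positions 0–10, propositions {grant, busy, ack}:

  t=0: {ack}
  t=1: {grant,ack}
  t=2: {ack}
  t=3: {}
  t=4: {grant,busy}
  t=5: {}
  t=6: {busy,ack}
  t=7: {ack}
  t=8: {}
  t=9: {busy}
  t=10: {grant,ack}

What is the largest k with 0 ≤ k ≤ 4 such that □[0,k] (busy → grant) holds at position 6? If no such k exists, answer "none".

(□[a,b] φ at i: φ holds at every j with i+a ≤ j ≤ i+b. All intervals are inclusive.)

(busy → grant) must hold from j=6 onward; find where it first fails.
  j=6: fails → no k works.

none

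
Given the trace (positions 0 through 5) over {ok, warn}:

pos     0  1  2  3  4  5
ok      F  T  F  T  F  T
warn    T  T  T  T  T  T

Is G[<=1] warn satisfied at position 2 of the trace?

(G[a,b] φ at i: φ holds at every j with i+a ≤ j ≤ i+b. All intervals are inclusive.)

Check warn at every j in [2,3]:
  j=2: true
  j=3: true
All positions satisfy it → formula holds.

Holds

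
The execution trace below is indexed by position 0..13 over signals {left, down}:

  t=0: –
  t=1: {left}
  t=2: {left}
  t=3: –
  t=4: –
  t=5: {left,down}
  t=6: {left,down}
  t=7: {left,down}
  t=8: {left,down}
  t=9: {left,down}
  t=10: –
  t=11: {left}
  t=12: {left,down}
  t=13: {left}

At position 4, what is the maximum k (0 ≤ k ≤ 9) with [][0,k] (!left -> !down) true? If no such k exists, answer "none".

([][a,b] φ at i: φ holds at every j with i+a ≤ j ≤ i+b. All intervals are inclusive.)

9

(!left -> !down) must hold from j=4 onward; find where it first fails.
  j=4: holds
  j=5: holds
  j=6: holds
  j=7: holds
  j=8: holds
  j=9: holds
  j=10: holds
  j=11: holds
  j=12: holds
  j=13: holds
Holds through j=13; largest k = 9.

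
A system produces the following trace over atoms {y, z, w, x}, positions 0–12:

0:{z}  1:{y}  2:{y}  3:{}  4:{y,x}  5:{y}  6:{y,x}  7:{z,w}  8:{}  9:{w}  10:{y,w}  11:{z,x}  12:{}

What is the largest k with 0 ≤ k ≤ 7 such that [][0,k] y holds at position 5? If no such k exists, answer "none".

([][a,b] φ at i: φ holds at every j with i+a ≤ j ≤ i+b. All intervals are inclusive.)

y must hold from j=5 onward; find where it first fails.
  j=5: holds
  j=6: holds
  j=7: fails
Holds on [5,6], so largest k = 1.

1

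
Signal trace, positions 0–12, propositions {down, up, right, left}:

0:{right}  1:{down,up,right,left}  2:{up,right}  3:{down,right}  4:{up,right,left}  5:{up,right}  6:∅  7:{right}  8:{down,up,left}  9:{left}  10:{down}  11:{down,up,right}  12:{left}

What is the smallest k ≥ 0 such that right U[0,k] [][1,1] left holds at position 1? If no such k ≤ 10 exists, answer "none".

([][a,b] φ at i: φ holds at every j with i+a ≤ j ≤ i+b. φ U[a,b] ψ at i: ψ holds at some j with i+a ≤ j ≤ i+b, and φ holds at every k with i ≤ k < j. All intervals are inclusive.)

Need earliest j ≥ 1 with [][1,1] left, and right at every k in [1,j-1].
  j=1: rhs fails.
  j=2: rhs fails.
  j=3: rhs holds; lhs holds on [1,2]. k = 2.

2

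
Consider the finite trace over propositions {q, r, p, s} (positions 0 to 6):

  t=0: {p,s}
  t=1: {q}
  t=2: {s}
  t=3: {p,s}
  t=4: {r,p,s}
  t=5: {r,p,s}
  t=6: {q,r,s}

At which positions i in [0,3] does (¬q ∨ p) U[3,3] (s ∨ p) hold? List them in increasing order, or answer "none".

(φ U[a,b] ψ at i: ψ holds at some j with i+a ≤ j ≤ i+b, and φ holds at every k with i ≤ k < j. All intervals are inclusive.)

Evaluate at each i in [0,3]:
  i=0: ✗ (lhs fails at k=1 before rhs at j=3)
  i=1: ✗ (lhs fails at k=1 before rhs at j=4)
  i=2: ✓ (rhs at j=5; lhs holds on [2,4])
  i=3: ✓ (rhs at j=6; lhs holds on [3,5])

2, 3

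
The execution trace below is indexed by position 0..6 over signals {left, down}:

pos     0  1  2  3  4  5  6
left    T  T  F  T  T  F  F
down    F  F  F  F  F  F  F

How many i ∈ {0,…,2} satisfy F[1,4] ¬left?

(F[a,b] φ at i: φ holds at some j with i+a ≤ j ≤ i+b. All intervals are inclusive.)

3

Evaluate at each i in [0,2]:
  i=0: ✓ (witness j=2)
  i=1: ✓ (witness j=2)
  i=2: ✓ (witness j=5)
Positions where it holds: {0, 1, 2} → 3.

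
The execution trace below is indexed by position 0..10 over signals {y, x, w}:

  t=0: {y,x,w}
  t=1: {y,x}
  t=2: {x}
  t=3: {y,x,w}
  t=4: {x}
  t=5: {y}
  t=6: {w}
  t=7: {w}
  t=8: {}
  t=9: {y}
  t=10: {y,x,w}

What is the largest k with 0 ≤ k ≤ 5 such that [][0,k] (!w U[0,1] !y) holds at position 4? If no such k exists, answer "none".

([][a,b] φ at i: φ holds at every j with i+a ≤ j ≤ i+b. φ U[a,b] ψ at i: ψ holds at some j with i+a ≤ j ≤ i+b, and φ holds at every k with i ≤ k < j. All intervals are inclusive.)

(!w U[0,1] !y) must hold from j=4 onward; find where it first fails.
  j=4: holds
  j=5: holds
  j=6: holds
  j=7: holds
  j=8: holds
  j=9: fails
Holds on [4,8], so largest k = 4.

4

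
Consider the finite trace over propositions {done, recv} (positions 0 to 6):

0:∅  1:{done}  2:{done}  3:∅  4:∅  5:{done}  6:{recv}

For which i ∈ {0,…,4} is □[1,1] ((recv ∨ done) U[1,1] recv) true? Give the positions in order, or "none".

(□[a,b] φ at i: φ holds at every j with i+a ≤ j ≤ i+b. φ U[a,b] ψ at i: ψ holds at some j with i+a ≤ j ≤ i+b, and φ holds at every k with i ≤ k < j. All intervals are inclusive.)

4

Evaluate at each i in [0,4]:
  i=0: ✗ (fails at j=1)
  i=1: ✗ (fails at j=2)
  i=2: ✗ (fails at j=3)
  i=3: ✗ (fails at j=4)
  i=4: ✓ (all of [5,5])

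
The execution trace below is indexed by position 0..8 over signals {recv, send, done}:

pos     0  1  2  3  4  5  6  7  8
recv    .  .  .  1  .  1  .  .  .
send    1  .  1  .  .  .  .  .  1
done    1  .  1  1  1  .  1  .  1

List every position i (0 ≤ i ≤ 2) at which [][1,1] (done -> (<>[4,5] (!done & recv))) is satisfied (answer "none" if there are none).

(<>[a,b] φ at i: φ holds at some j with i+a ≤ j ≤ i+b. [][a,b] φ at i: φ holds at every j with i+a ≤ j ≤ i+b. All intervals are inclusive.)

Evaluate at each i in [0,2]:
  i=0: ✓ (all of [1,1])
  i=1: ✗ (fails at j=2)
  i=2: ✗ (fails at j=3)

0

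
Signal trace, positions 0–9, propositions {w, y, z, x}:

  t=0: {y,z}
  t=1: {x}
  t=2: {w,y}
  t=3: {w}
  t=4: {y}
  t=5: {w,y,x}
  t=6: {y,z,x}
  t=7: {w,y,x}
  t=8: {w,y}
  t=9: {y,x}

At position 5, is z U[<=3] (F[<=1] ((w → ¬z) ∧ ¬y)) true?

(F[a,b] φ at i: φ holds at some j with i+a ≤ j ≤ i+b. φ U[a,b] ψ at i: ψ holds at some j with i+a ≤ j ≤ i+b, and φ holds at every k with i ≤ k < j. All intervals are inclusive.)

Need some j in [5,8] with F[<=1] ((w → ¬z) ∧ ¬y), and z at every k in [5,j-1].
  j=5: F[<=1] ((w → ¬z) ∧ ¬y) — fails (none in [5,6]).
  j=6: F[<=1] ((w → ¬z) ∧ ¬y) — fails (none in [6,7]).
  j=7: F[<=1] ((w → ¬z) ∧ ¬y) — fails (none in [7,8]).
  j=8: F[<=1] ((w → ¬z) ∧ ¬y) — fails (none in [8,9]).
No j in the window works → until fails.

No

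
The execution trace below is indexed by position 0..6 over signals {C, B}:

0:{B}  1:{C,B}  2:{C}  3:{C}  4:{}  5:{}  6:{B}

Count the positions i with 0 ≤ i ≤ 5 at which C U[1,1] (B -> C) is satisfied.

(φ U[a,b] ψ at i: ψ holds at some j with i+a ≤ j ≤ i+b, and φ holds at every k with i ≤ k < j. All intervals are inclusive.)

Evaluate at each i in [0,5]:
  i=0: ✗ (lhs fails at k=0 before rhs at j=1)
  i=1: ✓ (rhs at j=2; lhs holds on [1,1])
  i=2: ✓ (rhs at j=3; lhs holds on [2,2])
  i=3: ✓ (rhs at j=4; lhs holds on [3,3])
  i=4: ✗ (lhs fails at k=4 before rhs at j=5)
  i=5: ✗ (no rhs in [6,6])
Positions where it holds: {1, 2, 3} → 3.

3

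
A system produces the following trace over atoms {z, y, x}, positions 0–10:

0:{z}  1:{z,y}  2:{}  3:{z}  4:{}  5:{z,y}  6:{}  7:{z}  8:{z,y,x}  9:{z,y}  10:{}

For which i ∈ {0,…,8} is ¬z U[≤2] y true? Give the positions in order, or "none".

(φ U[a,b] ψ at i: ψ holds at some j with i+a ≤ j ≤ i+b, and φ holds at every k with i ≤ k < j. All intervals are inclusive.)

1, 4, 5, 8

Evaluate at each i in [0,8]:
  i=0: ✗ (lhs fails at k=0 before rhs at j=1)
  i=1: ✓ (rhs at j=1)
  i=2: ✗ (no rhs in [2,4])
  i=3: ✗ (lhs fails at k=3 before rhs at j=5)
  i=4: ✓ (rhs at j=5; lhs holds on [4,4])
  i=5: ✓ (rhs at j=5)
  i=6: ✗ (lhs fails at k=7 before rhs at j=8)
  i=7: ✗ (lhs fails at k=7 before rhs at j=8)
  i=8: ✓ (rhs at j=8)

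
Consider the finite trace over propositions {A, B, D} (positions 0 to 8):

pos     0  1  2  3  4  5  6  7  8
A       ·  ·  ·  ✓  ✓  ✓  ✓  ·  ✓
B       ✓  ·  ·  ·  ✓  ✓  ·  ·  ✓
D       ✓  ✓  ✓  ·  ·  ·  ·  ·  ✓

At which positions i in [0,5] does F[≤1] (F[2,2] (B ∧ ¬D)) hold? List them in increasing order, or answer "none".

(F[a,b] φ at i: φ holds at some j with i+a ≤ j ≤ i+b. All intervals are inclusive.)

1, 2, 3

Evaluate at each i in [0,5]:
  i=0: ✗ (none in [0,1])
  i=1: ✓ (witness j=2)
  i=2: ✓ (witness j=2)
  i=3: ✓ (witness j=3)
  i=4: ✗ (none in [4,5])
  i=5: ✗ (none in [5,6])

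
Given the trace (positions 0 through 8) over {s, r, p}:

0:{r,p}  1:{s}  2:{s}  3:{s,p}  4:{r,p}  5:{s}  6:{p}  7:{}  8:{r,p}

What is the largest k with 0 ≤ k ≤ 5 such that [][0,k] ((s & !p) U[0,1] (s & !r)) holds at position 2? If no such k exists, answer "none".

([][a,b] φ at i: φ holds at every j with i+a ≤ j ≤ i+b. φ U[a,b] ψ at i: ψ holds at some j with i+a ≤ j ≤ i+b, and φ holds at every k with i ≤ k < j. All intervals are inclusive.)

1

((s & !p) U[0,1] (s & !r)) must hold from j=2 onward; find where it first fails.
  j=2: holds
  j=3: holds
  j=4: fails
Holds on [2,3], so largest k = 1.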